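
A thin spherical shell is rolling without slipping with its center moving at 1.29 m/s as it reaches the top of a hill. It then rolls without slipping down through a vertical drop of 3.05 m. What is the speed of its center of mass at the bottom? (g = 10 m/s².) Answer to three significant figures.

v ≈ 6.19 m/s

Here I = (2/3)MR², so the shape factor k = I/(MR²) = 2/3.
The rolling condition ω = v/R makes the rotational term ½I(v/R)² = ½kMv², so KE_total = ½(1+k)Mv² = (5/6)Mv².
Conserving energy between top and bottom: (5/6)Mv² = (5/6)Mv₀² + Mgh, hence v² = v₀² + 2gh/(1+k).
v = √(1.29² + 2×10×3.05/1.667) = √38.26 ≈ 6.19 m/s.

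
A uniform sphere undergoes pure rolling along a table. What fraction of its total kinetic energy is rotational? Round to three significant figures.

The moment of inertia is (2/5)MR², giving k ≡ I/(MR²) = 0.4.
With ω = v/R, KE_trans = ½Mv² and KE_rot = ½Iω² = ½kMv², so KE_total = ½(1+k)Mv².
The rotational fraction is therefore k/(1+k) = 0.4/1.4 ≈ 0.286.

fraction ≈ 0.286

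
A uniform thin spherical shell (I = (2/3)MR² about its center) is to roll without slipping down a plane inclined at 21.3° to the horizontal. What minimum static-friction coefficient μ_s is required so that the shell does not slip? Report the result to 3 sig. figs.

μ_min ≈ 0.156

Here I = (2/3)MR², so the shape factor k = I/(MR²) = 2/3.
Along the incline Mg sinθ − f = Ma, and torque about the center fR = Iα = kMR²(a/R) gives f = kMa.
These give a = g sinθ/(1+k) and the required friction f = kMg sinθ/(1+k).
With N = Mg cosθ, the no-slip condition f ≤ μN gives μ_min = f/N = k tanθ/(1+k).
μ_min = (2/3) × tan21.3° / 1.667 ≈ 0.156.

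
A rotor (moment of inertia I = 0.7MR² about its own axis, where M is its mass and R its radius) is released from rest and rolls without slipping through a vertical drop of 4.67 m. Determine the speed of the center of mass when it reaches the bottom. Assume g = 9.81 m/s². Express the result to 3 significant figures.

v ≈ 7.34 m/s

For this body I = 0.7MR², i.e. k = I/(MR²) = 0.7.
Rolling without slipping gives ω = v/R, so the total kinetic energy is ½Mv² + ½Iω² = ½(1+k)Mv² = (17/20)Mv².
Energy conservation: Mgh = (17/20)Mv², so v = √(2gh/(1+k)) = √(2 × 9.81 × 4.67 / 1.7) ≈ 7.34 m/s.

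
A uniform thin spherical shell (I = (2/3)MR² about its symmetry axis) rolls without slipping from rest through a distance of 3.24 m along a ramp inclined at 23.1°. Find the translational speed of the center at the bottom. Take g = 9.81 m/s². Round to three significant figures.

Here I = (2/3)MR², so the shape factor k = I/(MR²) = 2/3.
Pure rolling means v = ωR; then KE = ½Mv² + ½I(v/R)² = ½(1+k)Mv² = (5/6)Mv².
The vertical drop is h = L sinθ = 3.24 × sin23.1° = 1.271 m.
Setting Mgh = (5/6)Mv² gives v = √(2gh/(1+k)) = √(2·9.81·1.271/1.667) ≈ 3.87 m/s.

v ≈ 3.87 m/s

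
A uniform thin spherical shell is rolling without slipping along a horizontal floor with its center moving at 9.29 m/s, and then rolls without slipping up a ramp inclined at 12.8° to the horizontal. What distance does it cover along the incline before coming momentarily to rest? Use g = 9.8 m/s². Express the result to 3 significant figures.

The moment of inertia is (2/3)MR², giving k ≡ I/(MR²) = 2/3.
Since it rolls without slipping, ω = v/R and KE = ½Mv² + ½Iω² = ½(1+k)Mv² = (5/6)Mv².
Setting this equal to Mgh gives the vertical rise h = (1+k)v₀²/(2g) = 1.667×9.29²/(2×9.8) = 7.339 m.
The distance along the slope is d = h/sinθ = 7.339/sin12.8° ≈ 33.1 m.

d ≈ 33.1 m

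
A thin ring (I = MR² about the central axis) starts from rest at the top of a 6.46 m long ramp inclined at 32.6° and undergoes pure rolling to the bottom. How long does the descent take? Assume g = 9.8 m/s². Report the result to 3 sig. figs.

With I = MR², the ratio k = I/(MR²) is 1.
Translational: Mg sinθ − f = Ma. Rotational about the CM: fR = Iα = kMRa, so f = kMa.
Hence a = g sinθ/(1+k) = 9.8×sin32.6°/2 = 2.64 m/s².
Starting from rest, L = ½at², so t = √(2L/a) = √(2×6.46/2.64) ≈ 2.21 s.

t ≈ 2.21 s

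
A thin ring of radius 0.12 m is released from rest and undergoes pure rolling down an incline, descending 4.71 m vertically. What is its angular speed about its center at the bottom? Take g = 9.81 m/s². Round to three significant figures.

ω ≈ 56.6 rad/s

For this body I = MR², i.e. k = I/(MR²) = 1.
The rolling condition ω = v/R makes the rotational term ½I(v/R)² = ½kMv², so KE_total = ½(1+k)Mv² = Mv².
Energy conservation Mgh = ½(1+k)Mv² gives v = √(2gh/(1+k)) = √(2 × 9.81 × 4.71 / 2) = 6.797 m/s.
Then ω = v/R = 6.797 / 0.12 ≈ 56.6 rad/s.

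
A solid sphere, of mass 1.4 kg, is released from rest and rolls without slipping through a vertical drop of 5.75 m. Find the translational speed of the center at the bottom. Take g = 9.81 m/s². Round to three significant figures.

Here I = (2/5)MR², so the shape factor k = I/(MR²) = 0.4.
The rolling condition ω = v/R makes the rotational term ½I(v/R)² = ½kMv², so KE_total = ½(1+k)Mv² = (7/10)Mv².
Setting Mgh = (7/10)Mv² gives v = √(2gh/(1+k)) = √(2·9.81·5.75/1.4) ≈ 8.98 m/s.

v ≈ 8.98 m/s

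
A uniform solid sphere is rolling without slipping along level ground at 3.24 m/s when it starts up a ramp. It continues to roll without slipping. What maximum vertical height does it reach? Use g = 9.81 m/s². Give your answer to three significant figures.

For this body I = (2/5)MR², i.e. k = I/(MR²) = 0.4.
Pure rolling means v = ωR; then KE = ½Mv² + ½I(v/R)² = ½(1+k)Mv² = (7/10)Mv².
All of this converts to potential energy at the highest point: (7/10)Mv₀² = Mgh.
Thus h = (1+k)v₀²/(2g) = 1.4 × 3.24² / (2 × 9.81) ≈ 0.749 m.

h ≈ 0.749 m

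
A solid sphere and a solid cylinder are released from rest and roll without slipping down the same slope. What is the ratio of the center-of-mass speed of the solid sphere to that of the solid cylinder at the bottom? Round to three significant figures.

Each satisfies Mgh = ½(1+k)Mv² with k = I/(MR²), so v ∝ 1/√(1+k).
For the solid sphere k = 0.4; for the solid cylinder k = 0.5.
v₁/v₂ = √((1+k₂)/(1+k₁)) = √(1.5/1.4) ≈ 1.04.

v_ratio ≈ 1.04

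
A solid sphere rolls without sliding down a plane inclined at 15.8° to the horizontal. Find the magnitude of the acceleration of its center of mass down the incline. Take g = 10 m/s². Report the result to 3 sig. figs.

a ≈ 1.94 m/s²

Here I = (2/5)MR², so the shape factor k = I/(MR²) = 0.4.
Newton's second law down the slope: Mg sinθ − f = Ma. The torque equation fR = Iα (with α = a/R) gives f = kMa.
Eliminating f: Mg sinθ = (1+k)Ma, so a = g sinθ/(1+k) = 10 × sin15.8° / 1.4 ≈ 1.94 m/s².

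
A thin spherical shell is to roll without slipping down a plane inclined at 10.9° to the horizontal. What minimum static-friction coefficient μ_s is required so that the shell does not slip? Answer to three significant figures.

μ_min ≈ 0.0770

For this body I = (2/3)MR², i.e. k = I/(MR²) = 2/3.
Newton's second law down the slope: Mg sinθ − f = Ma. The torque equation fR = Iα (with α = a/R) gives f = kMa.
These give a = g sinθ/(1+k) and the required friction f = kMg sinθ/(1+k).
With N = Mg cosθ, the no-slip condition f ≤ μN gives μ_min = f/N = k tanθ/(1+k).
μ_min = (2/3) × tan10.9° / 1.667 ≈ 0.0770.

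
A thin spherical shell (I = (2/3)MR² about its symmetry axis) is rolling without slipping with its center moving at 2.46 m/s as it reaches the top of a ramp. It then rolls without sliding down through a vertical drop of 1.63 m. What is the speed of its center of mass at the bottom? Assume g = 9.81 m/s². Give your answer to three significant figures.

The moment of inertia is (2/3)MR², giving k ≡ I/(MR²) = 2/3.
Rolling without slipping gives ω = v/R, so the total kinetic energy is ½Mv² + ½Iω² = ½(1+k)Mv² = (5/6)Mv².
Conserving energy between top and bottom: (5/6)Mv² = (5/6)Mv₀² + Mgh, hence v² = v₀² + 2gh/(1+k).
v = √(2.46² + 2×9.81×1.63/1.667) = √25.24 ≈ 5.02 m/s.

v ≈ 5.02 m/s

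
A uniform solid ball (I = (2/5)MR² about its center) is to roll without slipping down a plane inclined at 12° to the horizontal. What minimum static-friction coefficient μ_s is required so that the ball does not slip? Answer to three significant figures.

Here I = (2/5)MR², so the shape factor k = I/(MR²) = 0.4.
Along the incline Mg sinθ − f = Ma, and torque about the center fR = Iα = kMR²(a/R) gives f = kMa.
These give a = g sinθ/(1+k) and the required friction f = kMg sinθ/(1+k).
With N = Mg cosθ, the no-slip condition f ≤ μN gives μ_min = f/N = k tanθ/(1+k).
μ_min = 0.4 × tan12° / 1.4 ≈ 0.0607.

μ_min ≈ 0.0607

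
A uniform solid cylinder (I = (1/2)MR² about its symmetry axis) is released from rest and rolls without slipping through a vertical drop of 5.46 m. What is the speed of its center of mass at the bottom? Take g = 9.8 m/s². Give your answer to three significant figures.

The moment of inertia is (1/2)MR², giving k ≡ I/(MR²) = 0.5.
Pure rolling means v = ωR; then KE = ½Mv² + ½I(v/R)² = ½(1+k)Mv² = (3/4)Mv².
Setting Mgh = (3/4)Mv² gives v = √(2gh/(1+k)) = √(2·9.8·5.46/1.5) ≈ 8.45 m/s.

v ≈ 8.45 m/s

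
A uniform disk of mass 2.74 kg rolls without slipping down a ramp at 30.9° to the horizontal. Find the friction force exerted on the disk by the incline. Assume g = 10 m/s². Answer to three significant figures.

f ≈ 4.69 N

The moment of inertia is (1/2)MR², giving k ≡ I/(MR²) = 0.5.
Newton's second law down the slope: Mg sinθ − f = Ma. The torque equation fR = Iα (with α = a/R) gives f = kMa.
Combining, a = g sinθ/(1+k) and f = kMa = kMg sinθ/(1+k).
f = 0.5 × 2.74 × 10 × sin30.9° / 1.5 ≈ 4.69 N.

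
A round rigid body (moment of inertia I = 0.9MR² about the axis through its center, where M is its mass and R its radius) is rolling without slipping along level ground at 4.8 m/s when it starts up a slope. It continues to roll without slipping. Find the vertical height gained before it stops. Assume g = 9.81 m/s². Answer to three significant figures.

h ≈ 2.23 m

The moment of inertia is 0.9MR², giving k ≡ I/(MR²) = 0.9.
The rolling condition ω = v/R makes the rotational term ½I(v/R)² = ½kMv², so KE_total = ½(1+k)Mv² = (19/20)Mv².
All of this converts to potential energy at the highest point: (19/20)Mv₀² = Mgh.
Thus h = (1+k)v₀²/(2g) = 1.9 × 4.8² / (2 × 9.81) ≈ 2.23 m.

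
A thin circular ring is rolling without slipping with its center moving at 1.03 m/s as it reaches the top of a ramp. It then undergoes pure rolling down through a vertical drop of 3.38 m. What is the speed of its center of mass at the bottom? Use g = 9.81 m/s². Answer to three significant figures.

With I = MR², the ratio k = I/(MR²) is 1.
The rolling condition ω = v/R makes the rotational term ½I(v/R)² = ½kMv², so KE_total = ½(1+k)Mv² = Mv².
Conserving energy between top and bottom: Mv² = Mv₀² + Mgh, hence v² = v₀² + 2gh/(1+k).
v = √(1.03² + 2×9.81×3.38/2) = √34.22 ≈ 5.85 m/s.

v ≈ 5.85 m/s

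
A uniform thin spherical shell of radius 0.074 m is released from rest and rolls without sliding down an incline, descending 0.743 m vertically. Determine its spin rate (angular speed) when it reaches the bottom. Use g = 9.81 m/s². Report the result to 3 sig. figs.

The moment of inertia is (2/3)MR², giving k ≡ I/(MR²) = 2/3.
Rolling without slipping gives ω = v/R, so the total kinetic energy is ½Mv² + ½Iω² = ½(1+k)Mv² = (5/6)Mv².
Energy conservation Mgh = ½(1+k)Mv² gives v = √(2gh/(1+k)) = √(2 × 9.81 × 0.743 / 1.667) = 2.957 m/s.
Then ω = v/R = 2.957 / 0.074 ≈ 40.0 rad/s.

ω ≈ 40.0 rad/s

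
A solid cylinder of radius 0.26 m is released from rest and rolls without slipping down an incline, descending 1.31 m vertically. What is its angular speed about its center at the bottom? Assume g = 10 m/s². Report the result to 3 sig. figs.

ω ≈ 16.1 rad/s

The moment of inertia is (1/2)MR², giving k ≡ I/(MR²) = 0.5.
Pure rolling means v = ωR; then KE = ½Mv² + ½I(v/R)² = ½(1+k)Mv² = (3/4)Mv².
Energy conservation Mgh = ½(1+k)Mv² gives v = √(2gh/(1+k)) = √(2 × 10 × 1.31 / 1.5) = 4.179 m/s.
The angular speed follows from ω = v/R = 4.179/0.26 ≈ 16.1 rad/s.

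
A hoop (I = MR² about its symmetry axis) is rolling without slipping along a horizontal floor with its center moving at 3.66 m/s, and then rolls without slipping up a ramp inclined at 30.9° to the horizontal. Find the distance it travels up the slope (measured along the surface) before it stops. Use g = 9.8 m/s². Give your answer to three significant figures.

d ≈ 2.66 m

With I = MR², the ratio k = I/(MR²) is 1.
Rolling without slipping gives ω = v/R, so the total kinetic energy is ½Mv² + ½Iω² = ½(1+k)Mv² = Mv².
Setting this equal to Mgh gives the vertical rise h = (1+k)v₀²/(2g) = 2×3.66²/(2×9.8) = 1.367 m.
The distance along the slope is d = h/sinθ = 1.367/sin30.9° ≈ 2.66 m.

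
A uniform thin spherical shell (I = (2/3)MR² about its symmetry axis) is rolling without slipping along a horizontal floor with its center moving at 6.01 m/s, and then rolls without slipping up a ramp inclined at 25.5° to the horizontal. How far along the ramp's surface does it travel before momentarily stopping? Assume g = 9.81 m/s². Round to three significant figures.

d ≈ 7.13 m

With I = (2/3)MR², the ratio k = I/(MR²) is 2/3.
The rolling condition ω = v/R makes the rotational term ½I(v/R)² = ½kMv², so KE_total = ½(1+k)Mv² = (5/6)Mv².
Setting this equal to Mgh gives the vertical rise h = (1+k)v₀²/(2g) = 1.667×6.01²/(2×9.81) = 3.068 m.
The distance along the slope is d = h/sinθ = 3.068/sin25.5° ≈ 7.13 m.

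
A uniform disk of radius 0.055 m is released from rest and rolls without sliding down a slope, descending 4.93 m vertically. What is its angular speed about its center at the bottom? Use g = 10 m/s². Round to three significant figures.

ω ≈ 147 rad/s

For this body I = (1/2)MR², i.e. k = I/(MR²) = 0.5.
The rolling condition ω = v/R makes the rotational term ½I(v/R)² = ½kMv², so KE_total = ½(1+k)Mv² = (3/4)Mv².
Energy conservation Mgh = ½(1+k)Mv² gives v = √(2gh/(1+k)) = √(2 × 10 × 4.93 / 1.5) = 8.108 m/s.
Then ω = v/R = 8.108 / 0.055 ≈ 147 rad/s.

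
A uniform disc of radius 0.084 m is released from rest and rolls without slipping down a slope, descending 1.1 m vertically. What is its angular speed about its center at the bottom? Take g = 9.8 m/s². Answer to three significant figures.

ω ≈ 45.1 rad/s

The moment of inertia is (1/2)MR², giving k ≡ I/(MR²) = 0.5.
Since it rolls without slipping, ω = v/R and KE = ½Mv² + ½Iω² = ½(1+k)Mv² = (3/4)Mv².
Energy conservation Mgh = ½(1+k)Mv² gives v = √(2gh/(1+k)) = √(2 × 9.8 × 1.1 / 1.5) = 3.791 m/s.
Then ω = v/R = 3.791 / 0.084 ≈ 45.1 rad/s.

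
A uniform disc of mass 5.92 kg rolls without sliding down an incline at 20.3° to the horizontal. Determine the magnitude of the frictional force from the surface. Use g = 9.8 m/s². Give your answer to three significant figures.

For this body I = (1/2)MR², i.e. k = I/(MR²) = 0.5.
Translational: Mg sinθ − f = Ma. Rotational about the CM: fR = Iα = kMRa, so f = kMa.
Combining, a = g sinθ/(1+k) and f = kMa = kMg sinθ/(1+k).
f = 0.5 × 5.92 × 9.8 × sin20.3° / 1.5 ≈ 6.71 N.

f ≈ 6.71 N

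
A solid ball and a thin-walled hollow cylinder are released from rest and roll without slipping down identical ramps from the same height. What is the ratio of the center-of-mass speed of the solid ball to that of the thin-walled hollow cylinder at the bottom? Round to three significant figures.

Each satisfies Mgh = ½(1+k)Mv² with k = I/(MR²), so v ∝ 1/√(1+k).
For the solid ball k = 0.4; for the thin-walled hollow cylinder k = 1.
v₁/v₂ = √((1+k₂)/(1+k₁)) = √(2/1.4) ≈ 1.20.

v_ratio ≈ 1.20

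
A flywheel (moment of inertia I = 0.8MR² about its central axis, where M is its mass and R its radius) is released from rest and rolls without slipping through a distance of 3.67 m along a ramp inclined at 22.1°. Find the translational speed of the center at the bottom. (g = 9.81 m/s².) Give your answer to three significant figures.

Here I = 0.8MR², so the shape factor k = I/(MR²) = 0.8.
Rolling without slipping gives ω = v/R, so the total kinetic energy is ½Mv² + ½Iω² = ½(1+k)Mv² = (9/10)Mv².
The vertical drop is h = L sinθ = 3.67 × sin22.1° = 1.381 m.
Setting Mgh = (9/10)Mv² gives v = √(2gh/(1+k)) = √(2·9.81·1.381/1.8) ≈ 3.88 m/s.

v ≈ 3.88 m/s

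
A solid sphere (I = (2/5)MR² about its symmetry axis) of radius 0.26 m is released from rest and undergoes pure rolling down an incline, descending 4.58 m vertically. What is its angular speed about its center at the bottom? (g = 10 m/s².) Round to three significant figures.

The moment of inertia is (2/5)MR², giving k ≡ I/(MR²) = 0.4.
The rolling condition ω = v/R makes the rotational term ½I(v/R)² = ½kMv², so KE_total = ½(1+k)Mv² = (7/10)Mv².
Energy conservation Mgh = ½(1+k)Mv² gives v = √(2gh/(1+k)) = √(2 × 10 × 4.58 / 1.4) = 8.089 m/s.
Then ω = v/R = 8.089 / 0.26 ≈ 31.1 rad/s.

ω ≈ 31.1 rad/s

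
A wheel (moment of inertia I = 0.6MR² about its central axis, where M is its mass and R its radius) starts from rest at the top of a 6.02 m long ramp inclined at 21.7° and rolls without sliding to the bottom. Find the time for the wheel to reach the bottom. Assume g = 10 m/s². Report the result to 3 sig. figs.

Here I = 0.6MR², so the shape factor k = I/(MR²) = 0.6.
Translational: Mg sinθ − f = Ma. Rotational about the CM: fR = Iα = kMRa, so f = kMa.
Hence a = g sinθ/(1+k) = 10×sin21.7°/1.6 = 2.311 m/s².
Starting from rest, L = ½at², so t = √(2L/a) = √(2×6.02/2.311) ≈ 2.28 s.

t ≈ 2.28 s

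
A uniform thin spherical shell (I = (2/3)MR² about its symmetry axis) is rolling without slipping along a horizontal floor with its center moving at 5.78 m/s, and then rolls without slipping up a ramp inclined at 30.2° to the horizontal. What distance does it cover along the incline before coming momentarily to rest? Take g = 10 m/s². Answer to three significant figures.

d ≈ 5.53 m

With I = (2/3)MR², the ratio k = I/(MR²) is 2/3.
Since it rolls without slipping, ω = v/R and KE = ½Mv² + ½Iω² = ½(1+k)Mv² = (5/6)Mv².
Setting this equal to Mgh gives the vertical rise h = (1+k)v₀²/(2g) = 1.667×5.78²/(2×10) = 2.784 m.
Along the incline, d = h/sinθ = 2.784/sin30.2° ≈ 5.53 m.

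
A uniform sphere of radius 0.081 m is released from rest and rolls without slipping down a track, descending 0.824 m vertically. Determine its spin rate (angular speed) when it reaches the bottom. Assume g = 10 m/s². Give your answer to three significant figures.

With I = (2/5)MR², the ratio k = I/(MR²) is 0.4.
Rolling without slipping gives ω = v/R, so the total kinetic energy is ½Mv² + ½Iω² = ½(1+k)Mv² = (7/10)Mv².
Energy conservation Mgh = ½(1+k)Mv² gives v = √(2gh/(1+k)) = √(2 × 10 × 0.824 / 1.4) = 3.431 m/s.
Then ω = v/R = 3.431 / 0.081 ≈ 42.4 rad/s.

ω ≈ 42.4 rad/s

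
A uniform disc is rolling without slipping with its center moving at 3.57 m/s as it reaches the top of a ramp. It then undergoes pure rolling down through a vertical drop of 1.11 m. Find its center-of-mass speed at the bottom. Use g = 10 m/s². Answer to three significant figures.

v ≈ 5.25 m/s

Here I = (1/2)MR², so the shape factor k = I/(MR²) = 0.5.
Pure rolling means v = ωR; then KE = ½Mv² + ½I(v/R)² = ½(1+k)Mv² = (3/4)Mv².
Energy conservation: (3/4)Mv₀² + Mgh = (3/4)Mv², so v² = v₀² + 2gh/(1+k).
v = √(3.57² + 2×10×1.11/1.5) = √27.54 ≈ 5.25 m/s.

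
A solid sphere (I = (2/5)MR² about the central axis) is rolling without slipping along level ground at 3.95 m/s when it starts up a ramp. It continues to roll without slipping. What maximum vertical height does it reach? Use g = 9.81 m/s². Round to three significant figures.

Here I = (2/5)MR², so the shape factor k = I/(MR²) = 0.4.
Since it rolls without slipping, ω = v/R and KE = ½Mv² + ½Iω² = ½(1+k)Mv² = (7/10)Mv².
All of this converts to potential energy at the highest point: (7/10)Mv₀² = Mgh.
Thus h = (1+k)v₀²/(2g) = 1.4 × 3.95² / (2 × 9.81) ≈ 1.11 m.

h ≈ 1.11 m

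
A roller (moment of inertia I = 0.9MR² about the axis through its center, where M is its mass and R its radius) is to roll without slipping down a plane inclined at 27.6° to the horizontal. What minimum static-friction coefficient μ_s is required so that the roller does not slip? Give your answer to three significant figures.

For this body I = 0.9MR², i.e. k = I/(MR²) = 0.9.
Translational: Mg sinθ − f = Ma. Rotational about the CM: fR = Iα = kMRa, so f = kMa.
These give a = g sinθ/(1+k) and the required friction f = kMg sinθ/(1+k).
With N = Mg cosθ, the no-slip condition f ≤ μN gives μ_min = f/N = k tanθ/(1+k).
μ_min = 0.9 × tan27.6° / 1.9 ≈ 0.248.

μ_min ≈ 0.248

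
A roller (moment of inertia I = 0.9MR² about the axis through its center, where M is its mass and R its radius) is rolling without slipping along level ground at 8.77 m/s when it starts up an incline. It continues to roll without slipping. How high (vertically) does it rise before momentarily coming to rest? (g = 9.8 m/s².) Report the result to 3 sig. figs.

With I = 0.9MR², the ratio k = I/(MR²) is 0.9.
Since it rolls without slipping, ω = v/R and KE = ½Mv² + ½Iω² = ½(1+k)Mv² = (19/20)Mv².
At the top the kinetic energy is zero, so (19/20)Mv₀² = Mgh.
Thus h = (1+k)v₀²/(2g) = 1.9 × 8.77² / (2 × 9.8) ≈ 7.46 m.

h ≈ 7.46 m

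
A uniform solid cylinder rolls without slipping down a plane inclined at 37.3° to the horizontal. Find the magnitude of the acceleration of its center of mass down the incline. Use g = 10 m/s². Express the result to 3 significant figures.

a ≈ 4.04 m/s²

For this body I = (1/2)MR², i.e. k = I/(MR²) = 0.5.
Newton's second law down the slope: Mg sinθ − f = Ma. The torque equation fR = Iα (with α = a/R) gives f = kMa.
Eliminating f: Mg sinθ = (1+k)Ma, so a = g sinθ/(1+k) = 10 × sin37.3° / 1.5 ≈ 4.04 m/s².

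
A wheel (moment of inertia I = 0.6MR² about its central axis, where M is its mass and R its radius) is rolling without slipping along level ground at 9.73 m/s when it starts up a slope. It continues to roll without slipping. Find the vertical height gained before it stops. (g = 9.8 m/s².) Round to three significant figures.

h ≈ 7.73 m

Here I = 0.6MR², so the shape factor k = I/(MR²) = 0.6.
Since it rolls without slipping, ω = v/R and KE = ½Mv² + ½Iω² = ½(1+k)Mv² = (4/5)Mv².
At the top the kinetic energy is zero, so (4/5)Mv₀² = Mgh.
Thus h = (1+k)v₀²/(2g) = 1.6 × 9.73² / (2 × 9.8) ≈ 7.73 m.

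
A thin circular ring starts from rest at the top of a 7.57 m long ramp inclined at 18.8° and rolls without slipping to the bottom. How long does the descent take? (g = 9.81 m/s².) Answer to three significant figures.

t ≈ 3.09 s

The moment of inertia is MR², giving k ≡ I/(MR²) = 1.
Translational: Mg sinθ − f = Ma. Rotational about the CM: fR = Iα = kMRa, so f = kMa.
Hence a = g sinθ/(1+k) = 9.81×sin18.8°/2 = 1.581 m/s².
Starting from rest, L = ½at², so t = √(2L/a) = √(2×7.57/1.581) ≈ 3.09 s.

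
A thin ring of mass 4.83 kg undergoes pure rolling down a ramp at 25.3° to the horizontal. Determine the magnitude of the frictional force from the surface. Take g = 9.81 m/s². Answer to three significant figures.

f ≈ 10.1 N

The moment of inertia is MR², giving k ≡ I/(MR²) = 1.
Translational: Mg sinθ − f = Ma. Rotational about the CM: fR = Iα = kMRa, so f = kMa.
Combining, a = g sinθ/(1+k) and f = kMa = kMg sinθ/(1+k).
f = 1 × 4.83 × 9.81 × sin25.3° / 2 ≈ 10.1 N.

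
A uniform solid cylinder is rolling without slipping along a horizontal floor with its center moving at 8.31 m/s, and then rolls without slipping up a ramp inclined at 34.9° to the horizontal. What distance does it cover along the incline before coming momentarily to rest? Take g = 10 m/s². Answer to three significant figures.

Here I = (1/2)MR², so the shape factor k = I/(MR²) = 0.5.
Since it rolls without slipping, ω = v/R and KE = ½Mv² + ½Iω² = ½(1+k)Mv² = (3/4)Mv².
Setting this equal to Mgh gives the vertical rise h = (1+k)v₀²/(2g) = 1.5×8.31²/(2×10) = 5.179 m.
The distance along the slope is d = h/sinθ = 5.179/sin34.9° ≈ 9.05 m.

d ≈ 9.05 m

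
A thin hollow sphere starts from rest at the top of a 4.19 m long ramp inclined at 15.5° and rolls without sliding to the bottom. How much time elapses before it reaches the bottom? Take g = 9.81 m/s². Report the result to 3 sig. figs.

Here I = (2/3)MR², so the shape factor k = I/(MR²) = 2/3.
Translational: Mg sinθ − f = Ma. Rotational about the CM: fR = Iα = kMRa, so f = kMa.
Hence a = g sinθ/(1+k) = 9.81×sin15.5°/1.667 = 1.573 m/s².
With constant a from rest, t = √(2L/a) = √(2·4.19/1.573) ≈ 2.31 s.

t ≈ 2.31 s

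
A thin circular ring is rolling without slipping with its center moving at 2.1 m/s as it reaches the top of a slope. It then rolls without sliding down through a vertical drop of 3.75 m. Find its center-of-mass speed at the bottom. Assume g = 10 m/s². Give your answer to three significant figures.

v ≈ 6.47 m/s

The moment of inertia is MR², giving k ≡ I/(MR²) = 1.
Since it rolls without slipping, ω = v/R and KE = ½Mv² + ½Iω² = ½(1+k)Mv² = Mv².
Conserving energy between top and bottom: Mv² = Mv₀² + Mgh, hence v² = v₀² + 2gh/(1+k).
v = √(2.1² + 2×10×3.75/2) = √41.91 ≈ 6.47 m/s.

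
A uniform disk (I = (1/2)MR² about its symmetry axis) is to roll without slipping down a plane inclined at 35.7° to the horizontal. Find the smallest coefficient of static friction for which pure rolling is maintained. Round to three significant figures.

The moment of inertia is (1/2)MR², giving k ≡ I/(MR²) = 0.5.
Along the incline Mg sinθ − f = Ma, and torque about the center fR = Iα = kMR²(a/R) gives f = kMa.
These give a = g sinθ/(1+k) and the required friction f = kMg sinθ/(1+k).
The normal force is N = Mg cosθ, so μ_min = f/N = k tanθ/(1+k).
μ_min = 0.5 × tan35.7° / 1.5 ≈ 0.240.

μ_min ≈ 0.240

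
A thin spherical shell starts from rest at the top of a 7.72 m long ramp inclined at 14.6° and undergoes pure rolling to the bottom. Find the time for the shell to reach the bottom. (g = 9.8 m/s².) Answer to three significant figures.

The moment of inertia is (2/3)MR², giving k ≡ I/(MR²) = 2/3.
Translational: Mg sinθ − f = Ma. Rotational about the CM: fR = Iα = kMRa, so f = kMa.
Hence a = g sinθ/(1+k) = 9.8×sin14.6°/1.667 = 1.482 m/s².
Starting from rest, L = ½at², so t = √(2L/a) = √(2×7.72/1.482) ≈ 3.23 s.

t ≈ 3.23 s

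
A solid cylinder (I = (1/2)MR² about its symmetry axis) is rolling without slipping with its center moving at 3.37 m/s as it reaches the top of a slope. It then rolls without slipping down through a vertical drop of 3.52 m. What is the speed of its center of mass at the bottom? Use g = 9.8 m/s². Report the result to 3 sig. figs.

For this body I = (1/2)MR², i.e. k = I/(MR²) = 0.5.
The rolling condition ω = v/R makes the rotational term ½I(v/R)² = ½kMv², so KE_total = ½(1+k)Mv² = (3/4)Mv².
Energy conservation: (3/4)Mv₀² + Mgh = (3/4)Mv², so v² = v₀² + 2gh/(1+k).
v = √(3.37² + 2×9.8×3.52/1.5) = √57.35 ≈ 7.57 m/s.

v ≈ 7.57 m/s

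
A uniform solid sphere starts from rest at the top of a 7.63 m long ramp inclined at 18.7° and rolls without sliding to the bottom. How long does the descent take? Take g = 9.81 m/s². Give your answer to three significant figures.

t ≈ 2.61 s

With I = (2/5)MR², the ratio k = I/(MR²) is 0.4.
Along the incline Mg sinθ − f = Ma, and torque about the center fR = Iα = kMR²(a/R) gives f = kMa.
Hence a = g sinθ/(1+k) = 9.81×sin18.7°/1.4 = 2.247 m/s².
With constant a from rest, t = √(2L/a) = √(2·7.63/2.247) ≈ 2.61 s.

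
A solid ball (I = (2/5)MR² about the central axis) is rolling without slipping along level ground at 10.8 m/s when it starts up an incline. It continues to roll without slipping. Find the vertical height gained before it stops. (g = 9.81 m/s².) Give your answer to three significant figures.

With I = (2/5)MR², the ratio k = I/(MR²) is 0.4.
Pure rolling means v = ωR; then KE = ½Mv² + ½I(v/R)² = ½(1+k)Mv² = (7/10)Mv².
At the top the kinetic energy is zero, so (7/10)Mv₀² = Mgh.
Thus h = (1+k)v₀²/(2g) = 1.4 × 10.8² / (2 × 9.81) ≈ 8.32 m.

h ≈ 8.32 m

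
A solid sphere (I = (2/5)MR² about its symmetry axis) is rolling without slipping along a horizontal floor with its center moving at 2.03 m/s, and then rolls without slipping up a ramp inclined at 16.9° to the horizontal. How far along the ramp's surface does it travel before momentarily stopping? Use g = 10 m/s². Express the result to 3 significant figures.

d ≈ 0.992 m

With I = (2/5)MR², the ratio k = I/(MR²) is 0.4.
The rolling condition ω = v/R makes the rotational term ½I(v/R)² = ½kMv², so KE_total = ½(1+k)Mv² = (7/10)Mv².
Setting this equal to Mgh gives the vertical rise h = (1+k)v₀²/(2g) = 1.4×2.03²/(2×10) = 0.2885 m.
Along the incline, d = h/sinθ = 0.2885/sin16.9° ≈ 0.992 m.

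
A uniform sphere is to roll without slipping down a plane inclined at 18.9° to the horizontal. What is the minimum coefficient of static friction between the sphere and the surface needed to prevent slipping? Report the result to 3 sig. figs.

With I = (2/5)MR², the ratio k = I/(MR²) is 0.4.
Along the incline Mg sinθ − f = Ma, and torque about the center fR = Iα = kMR²(a/R) gives f = kMa.
These give a = g sinθ/(1+k) and the required friction f = kMg sinθ/(1+k).
The normal force is N = Mg cosθ, so μ_min = f/N = k tanθ/(1+k).
μ_min = 0.4 × tan18.9° / 1.4 ≈ 0.0978.

μ_min ≈ 0.0978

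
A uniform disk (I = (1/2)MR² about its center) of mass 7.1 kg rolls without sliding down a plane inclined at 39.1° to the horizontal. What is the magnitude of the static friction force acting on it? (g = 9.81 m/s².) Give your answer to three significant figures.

With I = (1/2)MR², the ratio k = I/(MR²) is 0.5.
Along the incline Mg sinθ − f = Ma, and torque about the center fR = Iα = kMR²(a/R) gives f = kMa.
Combining, a = g sinθ/(1+k) and f = kMa = kMg sinθ/(1+k).
f = 0.5 × 7.1 × 9.81 × sin39.1° / 1.5 ≈ 14.6 N.

f ≈ 14.6 N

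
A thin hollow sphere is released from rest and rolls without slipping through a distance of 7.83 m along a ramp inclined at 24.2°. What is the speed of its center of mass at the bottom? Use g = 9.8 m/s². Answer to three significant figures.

The moment of inertia is (2/3)MR², giving k ≡ I/(MR²) = 2/3.
The rolling condition ω = v/R makes the rotational term ½I(v/R)² = ½kMv², so KE_total = ½(1+k)Mv² = (5/6)Mv².
The vertical drop is h = L sinθ = 7.83 × sin24.2° = 3.21 m.
Setting Mgh = (5/6)Mv² gives v = √(2gh/(1+k)) = √(2·9.8·3.21/1.667) ≈ 6.14 m/s.

v ≈ 6.14 m/s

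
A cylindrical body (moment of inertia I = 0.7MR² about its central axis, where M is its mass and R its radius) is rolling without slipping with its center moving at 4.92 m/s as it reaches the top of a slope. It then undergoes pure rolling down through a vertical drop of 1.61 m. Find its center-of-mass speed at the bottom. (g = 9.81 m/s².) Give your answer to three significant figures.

v ≈ 6.54 m/s

For this body I = 0.7MR², i.e. k = I/(MR²) = 0.7.
Since it rolls without slipping, ω = v/R and KE = ½Mv² + ½Iω² = ½(1+k)Mv² = (17/20)Mv².
Conserving energy between top and bottom: (17/20)Mv² = (17/20)Mv₀² + Mgh, hence v² = v₀² + 2gh/(1+k).
v = √(4.92² + 2×9.81×1.61/1.7) = √42.79 ≈ 6.54 m/s.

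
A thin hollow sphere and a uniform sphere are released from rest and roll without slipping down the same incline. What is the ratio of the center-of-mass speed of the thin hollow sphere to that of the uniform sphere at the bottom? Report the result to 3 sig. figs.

v_ratio ≈ 0.917

Each satisfies Mgh = ½(1+k)Mv² with k = I/(MR²), so v ∝ 1/√(1+k).
For the thin hollow sphere k = 2/3; for the uniform sphere k = 0.4.
v₁/v₂ = √((1+k₂)/(1+k₁)) = √(1.4/1.667) ≈ 0.917.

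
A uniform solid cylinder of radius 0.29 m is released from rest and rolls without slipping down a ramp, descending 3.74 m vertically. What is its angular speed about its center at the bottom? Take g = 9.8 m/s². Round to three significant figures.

ω ≈ 24.1 rad/s

With I = (1/2)MR², the ratio k = I/(MR²) is 0.5.
Rolling without slipping gives ω = v/R, so the total kinetic energy is ½Mv² + ½Iω² = ½(1+k)Mv² = (3/4)Mv².
Energy conservation Mgh = ½(1+k)Mv² gives v = √(2gh/(1+k)) = √(2 × 9.8 × 3.74 / 1.5) = 6.991 m/s.
The angular speed follows from ω = v/R = 6.991/0.29 ≈ 24.1 rad/s.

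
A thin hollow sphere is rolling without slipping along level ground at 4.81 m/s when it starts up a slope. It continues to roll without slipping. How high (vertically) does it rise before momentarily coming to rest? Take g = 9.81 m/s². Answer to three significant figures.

Here I = (2/3)MR², so the shape factor k = I/(MR²) = 2/3.
The rolling condition ω = v/R makes the rotational term ½I(v/R)² = ½kMv², so KE_total = ½(1+k)Mv² = (5/6)Mv².
At the top the kinetic energy is zero, so (5/6)Mv₀² = Mgh.
Thus h = (1+k)v₀²/(2g) = 1.667 × 4.81² / (2 × 9.81) ≈ 1.97 m.

h ≈ 1.97 m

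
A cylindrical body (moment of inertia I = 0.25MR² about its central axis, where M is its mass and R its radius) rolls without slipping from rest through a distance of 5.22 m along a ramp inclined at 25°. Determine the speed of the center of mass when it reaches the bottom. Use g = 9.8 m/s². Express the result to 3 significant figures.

Here I = 0.25MR², so the shape factor k = I/(MR²) = 0.25.
The rolling condition ω = v/R makes the rotational term ½I(v/R)² = ½kMv², so KE_total = ½(1+k)Mv² = (5/8)Mv².
The vertical drop is h = L sinθ = 5.22 × sin25° = 2.206 m.
Energy conservation: Mgh = (5/8)Mv², so v = √(2gh/(1+k)) = √(2 × 9.8 × 2.206 / 1.25) ≈ 5.88 m/s.

v ≈ 5.88 m/s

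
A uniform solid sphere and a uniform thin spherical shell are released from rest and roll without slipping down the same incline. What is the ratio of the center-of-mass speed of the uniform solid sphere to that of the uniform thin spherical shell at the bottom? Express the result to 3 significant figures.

Each satisfies Mgh = ½(1+k)Mv² with k = I/(MR²), so v ∝ 1/√(1+k).
For the uniform solid sphere k = 0.4; for the uniform thin spherical shell k = 2/3.
v₁/v₂ = √((1+k₂)/(1+k₁)) = √(1.667/1.4) ≈ 1.09.

v_ratio ≈ 1.09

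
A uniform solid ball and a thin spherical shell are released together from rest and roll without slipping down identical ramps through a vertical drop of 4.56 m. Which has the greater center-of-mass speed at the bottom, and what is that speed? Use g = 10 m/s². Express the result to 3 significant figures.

For rolling without slipping, Mgh = ½(1+k)Mv² where k = I/(MR²), so v = √(2gh/(1+k)).
Uniform solid ball: k = 0.4, giving v = √(2×10×4.56/1.4) = 8.071 m/s.
Thin spherical shell: k = 2/3, giving v = √(2×10×4.56/1.667) = 7.397 m/s.
The smaller k wins: the uniform solid ball, at ≈ 8.07 m/s.

the uniform solid ball, at v ≈ 8.07 m/s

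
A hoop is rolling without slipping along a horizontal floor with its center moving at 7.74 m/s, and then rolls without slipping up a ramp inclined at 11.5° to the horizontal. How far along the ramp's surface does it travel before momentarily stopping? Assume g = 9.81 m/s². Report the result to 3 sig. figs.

d ≈ 30.6 m

Here I = MR², so the shape factor k = I/(MR²) = 1.
The rolling condition ω = v/R makes the rotational term ½I(v/R)² = ½kMv², so KE_total = ½(1+k)Mv² = Mv².
Setting this equal to Mgh gives the vertical rise h = (1+k)v₀²/(2g) = 2×7.74²/(2×9.81) = 6.107 m.
The distance along the slope is d = h/sinθ = 6.107/sin11.5° ≈ 30.6 m.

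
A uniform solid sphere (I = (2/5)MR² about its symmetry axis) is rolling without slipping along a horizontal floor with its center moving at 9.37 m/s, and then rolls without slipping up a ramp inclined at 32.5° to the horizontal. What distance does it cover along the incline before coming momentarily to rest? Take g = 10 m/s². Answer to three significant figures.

The moment of inertia is (2/5)MR², giving k ≡ I/(MR²) = 0.4.
Since it rolls without slipping, ω = v/R and KE = ½Mv² + ½Iω² = ½(1+k)Mv² = (7/10)Mv².
Setting this equal to Mgh gives the vertical rise h = (1+k)v₀²/(2g) = 1.4×9.37²/(2×10) = 6.146 m.
Along the incline, d = h/sinθ = 6.146/sin32.5° ≈ 11.4 m.

d ≈ 11.4 m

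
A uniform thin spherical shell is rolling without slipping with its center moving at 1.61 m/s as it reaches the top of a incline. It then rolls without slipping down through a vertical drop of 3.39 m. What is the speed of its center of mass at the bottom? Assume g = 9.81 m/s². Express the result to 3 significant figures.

Here I = (2/3)MR², so the shape factor k = I/(MR²) = 2/3.
Rolling without slipping gives ω = v/R, so the total kinetic energy is ½Mv² + ½Iω² = ½(1+k)Mv² = (5/6)Mv².
Conserving energy between top and bottom: (5/6)Mv² = (5/6)Mv₀² + Mgh, hence v² = v₀² + 2gh/(1+k).
v = √(1.61² + 2×9.81×3.39/1.667) = √42.5 ≈ 6.52 m/s.

v ≈ 6.52 m/s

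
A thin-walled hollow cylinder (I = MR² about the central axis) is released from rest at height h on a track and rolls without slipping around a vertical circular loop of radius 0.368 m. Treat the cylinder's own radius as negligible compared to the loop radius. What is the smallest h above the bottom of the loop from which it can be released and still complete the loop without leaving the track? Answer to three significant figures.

For this body I = MR², i.e. k = I/(MR²) = 1.
At the top of the loop, the minimum-contact condition is Mg = Mv_top²/r, so v_top² = gr.
With ω = v/R, the kinetic energy at speed v is ½(1+k)Mv² = Mv².
Energy conservation from release (height h) to the top (height 2r): Mgh = Mg(2r) + M·gr.
Thus h_min = 2r + (1+k)r/2 = r(2 + 2/2) = 0.368 × 3 ≈ 1.10 m.

h_min ≈ 1.10 m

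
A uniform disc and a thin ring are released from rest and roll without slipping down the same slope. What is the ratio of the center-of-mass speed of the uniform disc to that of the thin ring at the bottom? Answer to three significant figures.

v_ratio ≈ 1.15

Each satisfies Mgh = ½(1+k)Mv² with k = I/(MR²), so v ∝ 1/√(1+k).
For the uniform disc k = 0.5; for the thin ring k = 1.
v₁/v₂ = √((1+k₂)/(1+k₁)) = √(2/1.5) ≈ 1.15.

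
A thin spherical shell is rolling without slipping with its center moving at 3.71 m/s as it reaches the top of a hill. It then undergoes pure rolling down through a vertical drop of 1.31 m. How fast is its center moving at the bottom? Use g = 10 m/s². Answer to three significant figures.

v ≈ 5.43 m/s

With I = (2/3)MR², the ratio k = I/(MR²) is 2/3.
Pure rolling means v = ωR; then KE = ½Mv² + ½I(v/R)² = ½(1+k)Mv² = (5/6)Mv².
Conserving energy between top and bottom: (5/6)Mv² = (5/6)Mv₀² + Mgh, hence v² = v₀² + 2gh/(1+k).
v = √(3.71² + 2×10×1.31/1.667) = √29.48 ≈ 5.43 m/s.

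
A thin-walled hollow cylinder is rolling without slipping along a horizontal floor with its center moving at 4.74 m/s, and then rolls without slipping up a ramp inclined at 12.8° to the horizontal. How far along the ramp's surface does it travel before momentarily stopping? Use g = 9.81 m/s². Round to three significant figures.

d ≈ 10.3 m

The moment of inertia is MR², giving k ≡ I/(MR²) = 1.
Since it rolls without slipping, ω = v/R and KE = ½Mv² + ½Iω² = ½(1+k)Mv² = Mv².
Setting this equal to Mgh gives the vertical rise h = (1+k)v₀²/(2g) = 2×4.74²/(2×9.81) = 2.29 m.
The distance along the slope is d = h/sinθ = 2.29/sin12.8° ≈ 10.3 m.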